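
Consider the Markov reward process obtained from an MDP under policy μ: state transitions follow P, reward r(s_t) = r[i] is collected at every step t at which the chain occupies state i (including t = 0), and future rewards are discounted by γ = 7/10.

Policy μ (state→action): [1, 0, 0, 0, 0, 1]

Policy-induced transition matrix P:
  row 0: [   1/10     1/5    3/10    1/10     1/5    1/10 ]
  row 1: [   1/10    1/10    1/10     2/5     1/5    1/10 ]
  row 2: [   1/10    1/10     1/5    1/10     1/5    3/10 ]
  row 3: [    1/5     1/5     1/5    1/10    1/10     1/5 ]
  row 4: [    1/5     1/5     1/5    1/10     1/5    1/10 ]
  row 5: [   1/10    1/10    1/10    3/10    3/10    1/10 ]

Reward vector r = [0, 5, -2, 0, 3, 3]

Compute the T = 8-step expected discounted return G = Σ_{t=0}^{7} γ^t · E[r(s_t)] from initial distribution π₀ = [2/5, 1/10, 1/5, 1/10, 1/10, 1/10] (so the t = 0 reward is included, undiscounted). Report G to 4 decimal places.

G = 3.7729

t=0: π = [0.4000, 0.1000, 0.2000, 0.1000, 0.1000, 0.1000], E[r] = 0.7000, γ^t·E[r] = 0.700000, running G = 0.700000
t=1: π = [0.1200, 0.1600, 0.2200, 0.1500, 0.2000, 0.1500], E[r] = 1.4100, γ^t·E[r] = 0.987000, running G = 1.687000
t=2: π = [0.1350, 0.1470, 0.1810, 0.1780, 0.2000, 0.1590], E[r] = 1.4500, γ^t·E[r] = 0.710500, running G = 2.397500
t=3: π = [0.1378, 0.1513, 0.1829, 0.1759, 0.1981, 0.1540], E[r] = 1.4470, γ^t·E[r] = 0.496321, running G = 2.893821
t=4: π = [0.1374, 0.1512, 0.1833, 0.1762, 0.1978, 0.1542], E[r] = 1.4453, γ^t·E[r] = 0.347026, running G = 3.240847
t=5: π = [0.1374, 0.1511, 0.1832, 0.1762, 0.1978, 0.1543], E[r] = 1.4455, γ^t·E[r] = 0.242944, running G = 3.483791
t=6: π = [0.1374, 0.1511, 0.1832, 0.1762, 0.1978, 0.1543], E[r] = 1.4455, γ^t·E[r] = 0.170061, running G = 3.653852
t=7: π = [0.1374, 0.1511, 0.1832, 0.1762, 0.1978, 0.1543], E[r] = 1.4455, γ^t·E[r] = 0.119043, running G = 3.772895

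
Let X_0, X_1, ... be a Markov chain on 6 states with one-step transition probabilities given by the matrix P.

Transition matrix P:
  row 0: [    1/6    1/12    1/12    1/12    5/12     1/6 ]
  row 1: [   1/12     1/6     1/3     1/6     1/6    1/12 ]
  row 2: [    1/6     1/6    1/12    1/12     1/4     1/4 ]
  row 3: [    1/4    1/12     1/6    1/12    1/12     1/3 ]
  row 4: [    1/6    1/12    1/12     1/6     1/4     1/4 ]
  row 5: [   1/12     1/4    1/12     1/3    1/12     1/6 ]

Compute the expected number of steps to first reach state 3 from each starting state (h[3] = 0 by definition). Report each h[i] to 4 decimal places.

First-step conditioning: h[3] = 0; for i ≠ 3, h[i] = 1 + Σ_k P[i][k]·h[k].
  h[0] = 1 + 1/6·h[0] + 1/12·h[1] + 1/12·h[2] + 5/12·h[4] + 1/6·h[5]
  h[1] = 1 + 1/12·h[0] + 1/6·h[1] + 1/3·h[2] + 1/6·h[4] + 1/12·h[5]
  h[2] = 1 + 1/6·h[0] + 1/6·h[1] + 1/12·h[2] + 1/4·h[4] + 1/4·h[5]
  h[4] = 1 + 1/6·h[0] + 1/12·h[1] + 1/12·h[2] + 1/4·h[4] + 1/4·h[5]
  h[5] = 1 + 1/12·h[0] + 1/4·h[1] + 1/12·h[2] + 1/12·h[4] + 1/6·h[5]
Solving the 5×5 linear system over states ≠ 3 gives exactly h = [16893/2750, 8037/1375, 66999/11000, 0, 61641/11000, 5211/1100] (h[3] = 0 is the target).

h = [6.1429, 5.8451, 6.0908, 0.0000, 5.6037, 4.7373]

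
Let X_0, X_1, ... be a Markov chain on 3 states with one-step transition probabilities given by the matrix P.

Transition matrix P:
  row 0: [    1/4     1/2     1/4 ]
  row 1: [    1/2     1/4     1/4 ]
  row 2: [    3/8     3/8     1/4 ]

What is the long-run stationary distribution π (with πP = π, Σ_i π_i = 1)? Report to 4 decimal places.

π = [0.3750, 0.3750, 0.2500]

Balance equations π_j = Σ_i π_i·P[i][j]:
  π_0 = 1/4·π_0 + 1/2·π_1 + 3/8·π_2
  π_1 = 1/2·π_0 + 1/4·π_1 + 3/8·π_2
  normalize: π_0 + π_1 + π_2 = 1
Solving the linear system gives exactly π = [3/8, 3/8, 1/4].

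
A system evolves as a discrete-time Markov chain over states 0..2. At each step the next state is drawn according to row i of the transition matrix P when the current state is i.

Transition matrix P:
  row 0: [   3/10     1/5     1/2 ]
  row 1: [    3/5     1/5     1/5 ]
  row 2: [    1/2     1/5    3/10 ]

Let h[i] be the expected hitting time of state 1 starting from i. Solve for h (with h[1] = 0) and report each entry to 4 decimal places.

h = [5.0000, 0.0000, 5.0000]

First-step conditioning: h[1] = 0; for i ≠ 1, h[i] = 1 + Σ_k P[i][k]·h[k].
  h[0] = 1 + 3/10·h[0] + 1/2·h[2]
  h[2] = 1 + 1/2·h[0] + 3/10·h[2]
Solving the 2×2 linear system over states ≠ 1 gives exactly h = [5, 0, 5] (h[1] = 0 is the target).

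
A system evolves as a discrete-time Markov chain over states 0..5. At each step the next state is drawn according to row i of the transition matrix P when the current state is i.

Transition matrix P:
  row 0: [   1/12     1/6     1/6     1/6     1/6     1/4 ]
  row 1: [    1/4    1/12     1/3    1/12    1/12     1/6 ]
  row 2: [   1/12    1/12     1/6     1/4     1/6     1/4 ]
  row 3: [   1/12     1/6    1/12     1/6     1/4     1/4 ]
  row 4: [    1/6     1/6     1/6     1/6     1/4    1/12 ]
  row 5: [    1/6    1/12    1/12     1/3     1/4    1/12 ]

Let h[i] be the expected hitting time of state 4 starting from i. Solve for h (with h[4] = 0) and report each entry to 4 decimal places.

First-step conditioning: h[4] = 0; for i ≠ 4, h[i] = 1 + Σ_k P[i][k]·h[k].
  h[0] = 1 + 1/12·h[0] + 1/6·h[1] + 1/6·h[2] + 1/6·h[3] + 1/4·h[5]
  h[1] = 1 + 1/4·h[0] + 1/12·h[1] + 1/3·h[2] + 1/12·h[3] + 1/6·h[5]
  h[2] = 1 + 1/12·h[0] + 1/12·h[1] + 1/6·h[2] + 1/4·h[3] + 1/4·h[5]
  h[3] = 1 + 1/12·h[0] + 1/6·h[1] + 1/12·h[2] + 1/6·h[3] + 1/4·h[5]
  h[5] = 1 + 1/6·h[0] + 1/12·h[1] + 1/12·h[2] + 1/3·h[3] + 1/12·h[5]
Solving the 5×5 linear system over states ≠ 4 gives exactly h = [319308/60727, 347364/60727, 314784/60727, 293076/60727, 0, 291072/60727] (h[4] = 0 is the target).

h = [5.2581, 5.7201, 5.1836, 4.8261, 0.0000, 4.7931]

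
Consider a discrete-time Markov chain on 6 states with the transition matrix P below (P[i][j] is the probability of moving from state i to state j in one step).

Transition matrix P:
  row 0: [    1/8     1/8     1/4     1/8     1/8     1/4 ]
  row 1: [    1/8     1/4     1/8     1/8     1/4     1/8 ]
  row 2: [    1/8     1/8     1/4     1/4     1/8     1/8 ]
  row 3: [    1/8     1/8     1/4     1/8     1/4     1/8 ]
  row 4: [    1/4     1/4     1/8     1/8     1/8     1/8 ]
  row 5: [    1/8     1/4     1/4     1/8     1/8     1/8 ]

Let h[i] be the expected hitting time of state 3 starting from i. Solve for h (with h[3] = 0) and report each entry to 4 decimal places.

First-step conditioning: h[3] = 0; for i ≠ 3, h[i] = 1 + Σ_k P[i][k]·h[k].
  h[0] = 1 + 1/8·h[0] + 1/8·h[1] + 1/4·h[2] + 1/8·h[4] + 1/4·h[5]
  h[1] = 1 + 1/8·h[0] + 1/4·h[1] + 1/8·h[2] + 1/4·h[4] + 1/8·h[5]
  h[2] = 1 + 1/8·h[0] + 1/8·h[1] + 1/4·h[2] + 1/8·h[4] + 1/8·h[5]
  h[4] = 1 + 1/4·h[0] + 1/4·h[1] + 1/8·h[2] + 1/8·h[4] + 1/8·h[5]
  h[5] = 1 + 1/8·h[0] + 1/4·h[1] + 1/4·h[2] + 1/8·h[4] + 1/8·h[5]
Solving the 5×5 linear system over states ≠ 3 gives exactly h = [298/45, 304/45, 782/135, 0, 182/27, 896/135] (h[3] = 0 is the target).

h = [6.6222, 6.7556, 5.7926, 0.0000, 6.7407, 6.6370]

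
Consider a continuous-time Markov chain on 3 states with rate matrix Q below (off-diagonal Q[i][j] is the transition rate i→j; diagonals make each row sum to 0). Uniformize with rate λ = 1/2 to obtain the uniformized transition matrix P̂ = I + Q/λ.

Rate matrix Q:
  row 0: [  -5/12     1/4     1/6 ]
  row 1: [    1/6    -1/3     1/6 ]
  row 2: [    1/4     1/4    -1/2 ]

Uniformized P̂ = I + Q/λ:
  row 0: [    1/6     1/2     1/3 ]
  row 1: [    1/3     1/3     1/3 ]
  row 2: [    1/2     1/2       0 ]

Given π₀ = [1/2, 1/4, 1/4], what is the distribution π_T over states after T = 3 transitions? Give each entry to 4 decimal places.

t=0: π = [0.5000, 0.2500, 0.2500]
t=1: π = [0.2917, 0.4583, 0.2500]
t=2: π = [0.3264, 0.4236, 0.2500]
t=3: π = [0.3206, 0.4294, 0.2500]

π = [0.3206, 0.4294, 0.2500]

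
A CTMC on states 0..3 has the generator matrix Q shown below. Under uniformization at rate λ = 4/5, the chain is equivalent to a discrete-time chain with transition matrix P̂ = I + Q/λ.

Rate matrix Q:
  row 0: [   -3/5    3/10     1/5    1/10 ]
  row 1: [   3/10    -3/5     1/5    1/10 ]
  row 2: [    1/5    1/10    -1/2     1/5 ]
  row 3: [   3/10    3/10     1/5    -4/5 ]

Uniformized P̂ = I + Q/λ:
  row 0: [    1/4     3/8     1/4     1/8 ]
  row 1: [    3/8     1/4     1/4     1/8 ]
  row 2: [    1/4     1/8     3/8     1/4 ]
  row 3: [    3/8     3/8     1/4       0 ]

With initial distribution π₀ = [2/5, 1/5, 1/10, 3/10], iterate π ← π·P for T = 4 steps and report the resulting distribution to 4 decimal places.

π = [0.3016, 0.2698, 0.2857, 0.1429]

t=0: π = [0.4000, 0.2000, 0.1000, 0.3000]
t=1: π = [0.3125, 0.3250, 0.2625, 0.1000]
t=2: π = [0.3031, 0.2688, 0.2828, 0.1453]
t=3: π = [0.3018, 0.2707, 0.2854, 0.1422]
t=4: π = [0.3016, 0.2698, 0.2857, 0.1429]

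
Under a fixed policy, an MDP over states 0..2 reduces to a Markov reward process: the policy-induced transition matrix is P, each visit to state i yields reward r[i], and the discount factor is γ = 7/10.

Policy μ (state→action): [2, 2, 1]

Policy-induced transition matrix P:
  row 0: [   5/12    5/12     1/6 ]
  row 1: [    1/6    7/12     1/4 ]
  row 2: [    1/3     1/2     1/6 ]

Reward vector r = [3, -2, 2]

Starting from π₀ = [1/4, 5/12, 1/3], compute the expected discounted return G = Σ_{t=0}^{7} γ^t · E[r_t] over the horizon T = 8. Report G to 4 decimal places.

t=0: π = [0.2500, 0.4167, 0.3333], E[r] = 0.5833, γ^t·E[r] = 0.583333, running G = 0.583333
t=1: π = [0.2847, 0.5139, 0.2014], E[r] = 0.2292, γ^t·E[r] = 0.160417, running G = 0.743750
t=2: π = [0.2714, 0.5191, 0.2095], E[r] = 0.1950, γ^t·E[r] = 0.095561, running G = 0.839311
t=3: π = [0.2694, 0.5206, 0.2099], E[r] = 0.1869, γ^t·E[r] = 0.064097, running G = 0.903409
t=4: π = [0.2690, 0.5209, 0.2101], E[r] = 0.1853, γ^t·E[r] = 0.044485, running G = 0.947894
t=5: π = [0.2689, 0.5210, 0.2101], E[r] = 0.1850, γ^t·E[r] = 0.031085, running G = 0.978979
t=6: π = [0.2689, 0.5210, 0.2101], E[r] = 0.1849, γ^t·E[r] = 0.021752, running G = 1.000732
t=7: π = [0.2689, 0.5210, 0.2101], E[r] = 0.1849, γ^t·E[r] = 0.015225, running G = 1.015957

G = 1.0160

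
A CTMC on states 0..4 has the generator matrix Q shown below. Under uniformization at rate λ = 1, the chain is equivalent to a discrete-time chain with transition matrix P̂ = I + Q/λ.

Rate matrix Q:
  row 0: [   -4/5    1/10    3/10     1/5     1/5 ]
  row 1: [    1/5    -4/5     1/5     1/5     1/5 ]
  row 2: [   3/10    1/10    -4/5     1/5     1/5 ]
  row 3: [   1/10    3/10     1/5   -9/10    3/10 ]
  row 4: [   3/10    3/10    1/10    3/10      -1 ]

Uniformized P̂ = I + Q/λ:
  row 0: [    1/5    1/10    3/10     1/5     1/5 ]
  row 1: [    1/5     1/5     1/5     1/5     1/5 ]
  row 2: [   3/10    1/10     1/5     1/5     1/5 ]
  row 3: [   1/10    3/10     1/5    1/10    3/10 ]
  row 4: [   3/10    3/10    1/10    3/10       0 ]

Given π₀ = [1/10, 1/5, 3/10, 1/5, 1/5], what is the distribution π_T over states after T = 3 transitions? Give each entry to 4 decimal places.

t=0: π = [0.1000, 0.2000, 0.3000, 0.2000, 0.2000]
t=1: π = [0.2300, 0.2000, 0.1900, 0.2000, 0.1800]
t=2: π = [0.2170, 0.1960, 0.2050, 0.1980, 0.1840]
t=3: π = [0.2191, 0.1960, 0.2033, 0.1986, 0.1830]

π = [0.2191, 0.1960, 0.2033, 0.1986, 0.1830]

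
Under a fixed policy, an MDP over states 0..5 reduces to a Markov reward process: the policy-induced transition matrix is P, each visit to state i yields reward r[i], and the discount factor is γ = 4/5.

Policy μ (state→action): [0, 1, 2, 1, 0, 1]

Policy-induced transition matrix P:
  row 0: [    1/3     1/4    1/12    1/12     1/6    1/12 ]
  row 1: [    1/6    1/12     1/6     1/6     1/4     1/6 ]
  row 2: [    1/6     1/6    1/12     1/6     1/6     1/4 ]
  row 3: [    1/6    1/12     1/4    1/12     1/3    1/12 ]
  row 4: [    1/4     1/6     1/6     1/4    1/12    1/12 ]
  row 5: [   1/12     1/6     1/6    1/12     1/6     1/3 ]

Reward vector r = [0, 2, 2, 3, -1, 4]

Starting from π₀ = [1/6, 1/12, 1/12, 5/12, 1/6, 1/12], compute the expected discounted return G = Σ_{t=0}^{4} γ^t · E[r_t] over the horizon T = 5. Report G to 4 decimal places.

t=0: π = [0.1667, 0.0833, 0.0833, 0.4167, 0.1667, 0.0833], E[r] = 1.7500, γ^t·E[r] = 1.750000, running G = 1.750000
t=1: π = [0.2014, 0.1389, 0.1806, 0.1250, 0.2292, 0.1250], E[r] = 1.2847, γ^t·E[r] = 1.027778, running G = 2.777778
t=2: π = [0.2089, 0.1615, 0.1453, 0.1481, 0.1800, 0.1563], E[r] = 1.5029, γ^t·E[r] = 0.961852, running G = 3.739630
t=3: π = [0.2035, 0.1583, 0.1495, 0.1389, 0.1898, 0.1601], E[r] = 1.4826, γ^t·E[r] = 0.759111, running G = 4.498741
t=4: π = [0.2031, 0.1589, 0.1488, 0.1406, 0.1872, 0.1615], E[r] = 1.4959, γ^t·E[r] = 0.612701, running G = 5.111442

G = 5.1114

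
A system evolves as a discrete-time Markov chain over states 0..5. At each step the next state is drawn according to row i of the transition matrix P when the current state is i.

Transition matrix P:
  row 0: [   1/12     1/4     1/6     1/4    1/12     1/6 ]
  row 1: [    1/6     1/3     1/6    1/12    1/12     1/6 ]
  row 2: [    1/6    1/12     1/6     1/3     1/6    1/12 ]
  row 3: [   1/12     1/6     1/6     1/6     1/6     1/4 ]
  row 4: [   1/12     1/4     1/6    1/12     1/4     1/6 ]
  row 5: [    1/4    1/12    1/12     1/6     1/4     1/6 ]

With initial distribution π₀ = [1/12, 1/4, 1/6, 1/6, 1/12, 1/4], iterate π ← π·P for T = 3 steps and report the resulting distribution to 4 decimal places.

t=0: π = [0.0833, 0.2500, 0.1667, 0.1667, 0.0833, 0.2500]
t=1: π = [0.1597, 0.1875, 0.1458, 0.1736, 0.1667, 0.1667]
t=2: π = [0.1389, 0.1991, 0.1528, 0.1748, 0.1655, 0.1690]
t=3: π = [0.1408, 0.1984, 0.1526, 0.1733, 0.1664, 0.1685]

π = [0.1408, 0.1984, 0.1526, 0.1733, 0.1664, 0.1685]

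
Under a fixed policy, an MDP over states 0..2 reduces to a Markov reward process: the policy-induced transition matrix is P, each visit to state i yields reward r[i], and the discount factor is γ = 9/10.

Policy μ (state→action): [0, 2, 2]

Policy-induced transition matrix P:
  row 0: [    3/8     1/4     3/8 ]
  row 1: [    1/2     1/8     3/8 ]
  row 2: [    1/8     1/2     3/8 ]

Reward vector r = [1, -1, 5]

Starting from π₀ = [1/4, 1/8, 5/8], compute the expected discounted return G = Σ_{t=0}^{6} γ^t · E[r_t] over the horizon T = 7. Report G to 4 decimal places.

t=0: π = [0.2500, 0.1250, 0.6250], E[r] = 3.2500, γ^t·E[r] = 3.250000, running G = 3.250000
t=1: π = [0.2344, 0.3906, 0.3750], E[r] = 1.7188, γ^t·E[r] = 1.546875, running G = 4.796875
t=2: π = [0.3301, 0.2949, 0.3750], E[r] = 1.9102, γ^t·E[r] = 1.547227, running G = 6.344102
t=3: π = [0.3181, 0.3069, 0.3750], E[r] = 1.8862, γ^t·E[r] = 1.375062, running G = 7.719164
t=4: π = [0.3196, 0.3054, 0.3750], E[r] = 1.8892, γ^t·E[r] = 1.239518, running G = 8.958682
t=5: π = [0.3194, 0.3056, 0.3750], E[r] = 1.8888, γ^t·E[r] = 1.115345, running G = 10.074027
t=6: π = [0.3194, 0.3056, 0.3750], E[r] = 1.8889, γ^t·E[r] = 1.003836, running G = 11.077863

G = 11.0779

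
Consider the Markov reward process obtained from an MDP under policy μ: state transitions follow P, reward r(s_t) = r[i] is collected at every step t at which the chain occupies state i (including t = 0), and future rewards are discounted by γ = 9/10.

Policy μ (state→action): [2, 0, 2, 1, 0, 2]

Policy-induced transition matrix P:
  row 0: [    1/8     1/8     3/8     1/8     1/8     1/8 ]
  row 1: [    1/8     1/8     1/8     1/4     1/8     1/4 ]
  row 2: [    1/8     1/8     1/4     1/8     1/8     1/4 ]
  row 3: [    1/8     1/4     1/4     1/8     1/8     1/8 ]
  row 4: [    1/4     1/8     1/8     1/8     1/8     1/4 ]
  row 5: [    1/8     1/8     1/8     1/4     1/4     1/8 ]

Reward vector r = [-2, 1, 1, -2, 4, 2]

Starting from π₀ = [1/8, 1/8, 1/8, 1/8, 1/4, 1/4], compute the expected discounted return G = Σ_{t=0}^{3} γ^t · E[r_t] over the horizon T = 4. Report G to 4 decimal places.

G = 2.9331

t=0: π = [0.1250, 0.1250, 0.1250, 0.1250, 0.2500, 0.2500], E[r] = 1.2500, γ^t·E[r] = 1.250000, running G = 1.250000
t=1: π = [0.1563, 0.1406, 0.1875, 0.1719, 0.1563, 0.1875], E[r] = 0.6719, γ^t·E[r] = 0.604688, running G = 1.854688
t=2: π = [0.1445, 0.1465, 0.2090, 0.1660, 0.1484, 0.1855], E[r] = 0.6992, γ^t·E[r] = 0.566367, running G = 2.421055
t=3: π = [0.1436, 0.1458, 0.2080, 0.1665, 0.1482, 0.1880], E[r] = 0.7024, γ^t·E[r] = 0.512044, running G = 2.933099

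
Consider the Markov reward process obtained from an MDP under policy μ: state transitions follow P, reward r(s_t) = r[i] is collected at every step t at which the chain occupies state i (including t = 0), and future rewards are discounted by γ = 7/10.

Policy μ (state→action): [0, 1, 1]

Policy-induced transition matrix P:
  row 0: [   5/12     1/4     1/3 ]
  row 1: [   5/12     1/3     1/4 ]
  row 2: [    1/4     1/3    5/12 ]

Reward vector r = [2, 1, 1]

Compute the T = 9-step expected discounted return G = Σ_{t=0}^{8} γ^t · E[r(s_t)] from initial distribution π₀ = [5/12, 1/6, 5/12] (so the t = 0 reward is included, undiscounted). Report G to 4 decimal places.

G = 4.3975

t=0: π = [0.4167, 0.1667, 0.4167], E[r] = 1.4167, γ^t·E[r] = 1.416667, running G = 1.416667
t=1: π = [0.3472, 0.2986, 0.3542], E[r] = 1.3472, γ^t·E[r] = 0.943056, running G = 2.359722
t=2: π = [0.3576, 0.3044, 0.3380], E[r] = 1.3576, γ^t·E[r] = 0.665243, running G = 3.024965
t=3: π = [0.3603, 0.3035, 0.3361], E[r] = 1.3603, γ^t·E[r] = 0.466596, running G = 3.491562
t=4: π = [0.3606, 0.3033, 0.3361], E[r] = 1.3606, γ^t·E[r] = 0.326691, running G = 3.818253
t=5: π = [0.3607, 0.3033, 0.3361], E[r] = 1.3607, γ^t·E[r] = 0.228686, running G = 4.046938
t=6: π = [0.3607, 0.3033, 0.3361], E[r] = 1.3607, γ^t·E[r] = 0.160080, running G = 4.207018
t=7: π = [0.3607, 0.3033, 0.3361], E[r] = 1.3607, γ^t·E[r] = 0.112056, running G = 4.319074
t=8: π = [0.3607, 0.3033, 0.3361], E[r] = 1.3607, γ^t·E[r] = 0.078439, running G = 4.397513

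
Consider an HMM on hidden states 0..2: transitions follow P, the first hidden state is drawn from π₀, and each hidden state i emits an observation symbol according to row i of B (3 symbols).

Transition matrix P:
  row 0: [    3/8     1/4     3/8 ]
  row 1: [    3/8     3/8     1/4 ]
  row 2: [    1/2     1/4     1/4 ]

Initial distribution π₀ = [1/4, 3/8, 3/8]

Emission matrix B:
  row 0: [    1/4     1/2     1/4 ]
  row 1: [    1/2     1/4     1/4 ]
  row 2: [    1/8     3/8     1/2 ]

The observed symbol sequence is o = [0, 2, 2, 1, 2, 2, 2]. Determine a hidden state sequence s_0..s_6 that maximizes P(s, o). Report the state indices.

path = [1, 0, 2, 0, 2, 0, 2]

t=0: δ = [6.250e-02, 1.875e-01, 4.688e-02]  (obs o_0=0)
t=1: δ = [1.758e-02, 1.758e-02, 2.344e-02]  ψ = [1, 1, 1]  (obs o_1=2)
t=2: δ = [2.930e-03, 1.648e-03, 3.296e-03]  ψ = [2, 1, 0]  (obs o_2=2)
t=3: δ = [8.240e-04, 2.060e-04, 4.120e-04]  ψ = [2, 2, 0]  (obs o_3=1)
t=4: δ = [7.725e-05, 5.150e-05, 1.545e-04]  ψ = [0, 0, 0]  (obs o_4=2)
t=5: δ = [1.931e-05, 9.656e-06, 1.931e-05]  ψ = [2, 2, 2]  (obs o_5=2)
t=6: δ = [2.414e-06, 1.207e-06, 3.621e-06]  ψ = [2, 0, 0]  (obs o_6=2)
backtrack: best end state = 2; path = [1, 0, 2, 0, 2, 0, 2]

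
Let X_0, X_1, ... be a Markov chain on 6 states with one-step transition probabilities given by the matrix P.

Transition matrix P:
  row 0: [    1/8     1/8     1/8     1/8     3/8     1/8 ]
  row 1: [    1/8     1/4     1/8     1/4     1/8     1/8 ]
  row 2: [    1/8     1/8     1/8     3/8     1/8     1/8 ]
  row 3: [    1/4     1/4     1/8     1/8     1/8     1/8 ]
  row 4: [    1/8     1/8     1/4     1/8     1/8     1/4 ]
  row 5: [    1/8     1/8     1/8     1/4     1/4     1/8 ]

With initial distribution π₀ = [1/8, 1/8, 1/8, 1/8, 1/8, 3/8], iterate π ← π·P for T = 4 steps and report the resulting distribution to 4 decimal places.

t=0: π = [0.1250, 0.1250, 0.1250, 0.1250, 0.1250, 0.3750]
t=1: π = [0.1406, 0.1563, 0.1406, 0.2188, 0.2031, 0.1406]
t=2: π = [0.1523, 0.1719, 0.1504, 0.1973, 0.1777, 0.1504]
t=3: π = [0.1497, 0.1711, 0.1472, 0.2029, 0.1819, 0.1472]
t=4: π = [0.1504, 0.1718, 0.1477, 0.2016, 0.1808, 0.1477]

π = [0.1504, 0.1718, 0.1477, 0.2016, 0.1808, 0.1477]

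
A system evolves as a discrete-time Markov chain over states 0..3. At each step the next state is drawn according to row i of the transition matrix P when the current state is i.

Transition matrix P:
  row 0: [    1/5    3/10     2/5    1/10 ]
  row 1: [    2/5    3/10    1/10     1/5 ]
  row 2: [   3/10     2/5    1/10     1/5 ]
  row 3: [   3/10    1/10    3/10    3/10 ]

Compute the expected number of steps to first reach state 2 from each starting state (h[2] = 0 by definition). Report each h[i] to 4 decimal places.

First-step conditioning: h[2] = 0; for i ≠ 2, h[i] = 1 + Σ_k P[i][k]·h[k].
  h[0] = 1 + 1/5·h[0] + 3/10·h[1] + 1/10·h[3]
  h[1] = 1 + 2/5·h[0] + 3/10·h[1] + 1/5·h[3]
  h[3] = 1 + 3/10·h[0] + 1/10·h[1] + 3/10·h[3]
Solving the 3×3 linear system over states ≠ 2 gives exactly h = [820/249, 1070/249, 0, 860/249] (h[2] = 0 is the target).

h = [3.2932, 4.2972, 0.0000, 3.4538]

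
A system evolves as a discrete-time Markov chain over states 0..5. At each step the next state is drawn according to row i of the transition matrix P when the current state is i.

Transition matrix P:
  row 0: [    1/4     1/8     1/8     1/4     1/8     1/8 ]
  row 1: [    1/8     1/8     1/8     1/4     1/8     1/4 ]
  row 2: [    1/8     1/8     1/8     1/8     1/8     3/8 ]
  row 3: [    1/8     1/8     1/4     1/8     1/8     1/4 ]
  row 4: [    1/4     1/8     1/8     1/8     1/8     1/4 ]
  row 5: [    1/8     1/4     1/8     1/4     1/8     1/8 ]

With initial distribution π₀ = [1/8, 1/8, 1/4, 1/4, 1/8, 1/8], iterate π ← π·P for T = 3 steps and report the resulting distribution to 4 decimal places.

t=0: π = [0.1250, 0.1250, 0.2500, 0.2500, 0.1250, 0.1250]
t=1: π = [0.1563, 0.1406, 0.1563, 0.1719, 0.1250, 0.2500]
t=2: π = [0.1602, 0.1563, 0.1465, 0.1934, 0.1250, 0.2188]
t=3: π = [0.1606, 0.1523, 0.1492, 0.1919, 0.1250, 0.2209]

π = [0.1606, 0.1523, 0.1492, 0.1919, 0.1250, 0.2209]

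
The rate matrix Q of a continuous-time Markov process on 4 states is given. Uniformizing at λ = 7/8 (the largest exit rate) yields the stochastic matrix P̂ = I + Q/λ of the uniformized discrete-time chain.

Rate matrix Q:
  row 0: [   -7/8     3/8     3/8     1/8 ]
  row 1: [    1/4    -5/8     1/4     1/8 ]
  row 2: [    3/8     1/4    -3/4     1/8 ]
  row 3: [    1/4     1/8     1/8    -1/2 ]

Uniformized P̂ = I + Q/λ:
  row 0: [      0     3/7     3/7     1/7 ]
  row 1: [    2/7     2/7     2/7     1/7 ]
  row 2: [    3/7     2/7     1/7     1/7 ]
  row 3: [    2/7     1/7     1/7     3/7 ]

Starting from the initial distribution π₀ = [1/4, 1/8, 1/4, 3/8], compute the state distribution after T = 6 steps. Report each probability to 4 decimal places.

t=0: π = [0.2500, 0.1250, 0.2500, 0.3750]
t=1: π = [0.2500, 0.2679, 0.2321, 0.2500]
t=2: π = [0.2474, 0.2857, 0.2526, 0.2143]
t=3: π = [0.2511, 0.2905, 0.2544, 0.2041]
t=4: π = [0.2503, 0.2924, 0.2561, 0.2012]
t=5: π = [0.2508, 0.2927, 0.2562, 0.2003]
t=6: π = [0.2507, 0.2929, 0.2563, 0.2001]

π = [0.2507, 0.2929, 0.2563, 0.2001]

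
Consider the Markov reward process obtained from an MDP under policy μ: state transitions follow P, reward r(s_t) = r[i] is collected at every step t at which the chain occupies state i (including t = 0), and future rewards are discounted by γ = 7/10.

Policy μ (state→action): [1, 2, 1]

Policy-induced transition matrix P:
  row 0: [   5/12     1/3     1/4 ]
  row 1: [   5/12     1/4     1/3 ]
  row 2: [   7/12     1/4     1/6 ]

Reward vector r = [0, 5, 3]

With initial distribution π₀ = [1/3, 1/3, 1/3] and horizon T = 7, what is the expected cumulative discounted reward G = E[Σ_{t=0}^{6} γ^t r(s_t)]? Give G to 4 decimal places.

t=0: π = [0.3333, 0.3333, 0.3333], E[r] = 2.6667, γ^t·E[r] = 2.666667, running G = 2.666667
t=1: π = [0.4722, 0.2778, 0.2500], E[r] = 2.1389, γ^t·E[r] = 1.497222, running G = 4.163889
t=2: π = [0.4583, 0.2894, 0.2523], E[r] = 2.2037, γ^t·E[r] = 1.079815, running G = 5.243704
t=3: π = [0.4587, 0.2882, 0.2531], E[r] = 2.2002, γ^t·E[r] = 0.754679, running G = 5.998383
t=4: π = [0.4588, 0.2882, 0.2529], E[r] = 2.1999, γ^t·E[r] = 0.528198, running G = 6.526581
t=5: π = [0.4588, 0.2882, 0.2529], E[r] = 2.2000, γ^t·E[r] = 0.369756, running G = 6.896337
t=6: π = [0.4588, 0.2882, 0.2529], E[r] = 2.2000, γ^t·E[r] = 0.258828, running G = 7.155165

G = 7.1552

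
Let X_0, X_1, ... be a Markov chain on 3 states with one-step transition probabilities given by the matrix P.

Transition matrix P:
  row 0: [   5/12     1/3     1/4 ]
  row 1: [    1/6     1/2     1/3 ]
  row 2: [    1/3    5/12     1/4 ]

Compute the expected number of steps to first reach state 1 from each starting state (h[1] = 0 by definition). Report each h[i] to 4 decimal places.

First-step conditioning: h[1] = 0; for i ≠ 1, h[i] = 1 + Σ_k P[i][k]·h[k].
  h[0] = 1 + 5/12·h[0] + 1/4·h[2]
  h[2] = 1 + 1/3·h[0] + 1/4·h[2]
Solving the 2×2 linear system over states ≠ 1 gives exactly h = [48/17, 0, 44/17] (h[1] = 0 is the target).

h = [2.8235, 0.0000, 2.5882]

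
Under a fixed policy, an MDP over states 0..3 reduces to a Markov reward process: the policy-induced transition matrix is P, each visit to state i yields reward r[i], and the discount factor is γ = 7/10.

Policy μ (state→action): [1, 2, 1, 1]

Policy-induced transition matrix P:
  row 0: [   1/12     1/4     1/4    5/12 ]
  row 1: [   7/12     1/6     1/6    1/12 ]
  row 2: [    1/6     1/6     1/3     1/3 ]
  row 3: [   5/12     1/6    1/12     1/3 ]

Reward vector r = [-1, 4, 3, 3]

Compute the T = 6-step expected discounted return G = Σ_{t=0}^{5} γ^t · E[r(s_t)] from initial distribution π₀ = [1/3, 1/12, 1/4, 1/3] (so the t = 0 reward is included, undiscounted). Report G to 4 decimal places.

t=0: π = [0.3333, 0.0833, 0.2500, 0.3333], E[r] = 1.7500, γ^t·E[r] = 1.750000, running G = 1.750000
t=1: π = [0.2569, 0.1944, 0.2083, 0.3403], E[r] = 2.1667, γ^t·E[r] = 1.516667, running G = 3.266667
t=2: π = [0.3113, 0.1881, 0.1944, 0.3061], E[r] = 1.9427, γ^t·E[r] = 0.951927, running G = 4.218594
t=3: π = [0.2956, 0.1926, 0.1995, 0.3123], E[r] = 2.0101, γ^t·E[r] = 0.689474, running G = 4.908067
t=4: π = [0.3004, 0.1913, 0.1985, 0.3098], E[r] = 1.9899, γ^t·E[r] = 0.477774, running G = 5.385842
t=5: π = [0.2988, 0.1917, 0.1990, 0.3105], E[r] = 1.9965, γ^t·E[r] = 0.335551, running G = 5.721392

G = 5.7214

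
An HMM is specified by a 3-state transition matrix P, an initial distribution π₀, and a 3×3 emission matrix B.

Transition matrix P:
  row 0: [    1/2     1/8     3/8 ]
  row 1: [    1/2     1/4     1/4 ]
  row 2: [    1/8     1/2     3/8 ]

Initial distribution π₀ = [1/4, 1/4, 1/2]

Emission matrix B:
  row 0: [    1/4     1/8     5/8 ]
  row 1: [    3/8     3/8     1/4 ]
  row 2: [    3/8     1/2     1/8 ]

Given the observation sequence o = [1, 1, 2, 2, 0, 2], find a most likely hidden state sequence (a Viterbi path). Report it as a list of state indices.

t=0: δ = [3.125e-02, 9.375e-02, 2.500e-01]  (obs o_0=1)
t=1: δ = [5.859e-03, 4.688e-02, 4.688e-02]  ψ = [1, 2, 2]  (obs o_1=1)
t=2: δ = [1.465e-02, 5.859e-03, 2.197e-03]  ψ = [1, 2, 2]  (obs o_2=2)
t=3: δ = [4.578e-03, 4.578e-04, 6.866e-04]  ψ = [0, 0, 0]  (obs o_3=2)
t=4: δ = [5.722e-04, 2.146e-04, 6.437e-04]  ψ = [0, 0, 0]  (obs o_4=0)
t=5: δ = [1.788e-04, 8.047e-05, 3.017e-05]  ψ = [0, 2, 2]  (obs o_5=2)
backtrack: best end state = 0; path = [2, 1, 0, 0, 0, 0]

path = [2, 1, 0, 0, 0, 0]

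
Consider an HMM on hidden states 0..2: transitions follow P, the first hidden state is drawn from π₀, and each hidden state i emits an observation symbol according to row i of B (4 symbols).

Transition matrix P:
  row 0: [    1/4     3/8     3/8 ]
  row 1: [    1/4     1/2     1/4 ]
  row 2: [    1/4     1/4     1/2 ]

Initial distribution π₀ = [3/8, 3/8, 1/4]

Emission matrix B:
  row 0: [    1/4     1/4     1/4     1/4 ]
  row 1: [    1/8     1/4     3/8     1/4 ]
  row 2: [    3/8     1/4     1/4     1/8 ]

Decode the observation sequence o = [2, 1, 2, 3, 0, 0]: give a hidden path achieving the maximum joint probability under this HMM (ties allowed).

path = [1, 1, 1, 1, 2, 2]

t=0: δ = [9.375e-02, 1.406e-01, 6.250e-02]  (obs o_0=2)
t=1: δ = [8.789e-03, 1.758e-02, 8.789e-03]  ψ = [1, 1, 0]  (obs o_1=1)
t=2: δ = [1.099e-03, 3.296e-03, 1.099e-03]  ψ = [1, 1, 1]  (obs o_2=2)
t=3: δ = [2.060e-04, 4.120e-04, 1.030e-04]  ψ = [1, 1, 1]  (obs o_3=3)
t=4: δ = [2.575e-05, 2.575e-05, 3.862e-05]  ψ = [1, 1, 1]  (obs o_4=0)
t=5: δ = [2.414e-06, 1.609e-06, 7.242e-06]  ψ = [2, 1, 2]  (obs o_5=0)
backtrack: best end state = 2; path = [1, 1, 1, 1, 2, 2]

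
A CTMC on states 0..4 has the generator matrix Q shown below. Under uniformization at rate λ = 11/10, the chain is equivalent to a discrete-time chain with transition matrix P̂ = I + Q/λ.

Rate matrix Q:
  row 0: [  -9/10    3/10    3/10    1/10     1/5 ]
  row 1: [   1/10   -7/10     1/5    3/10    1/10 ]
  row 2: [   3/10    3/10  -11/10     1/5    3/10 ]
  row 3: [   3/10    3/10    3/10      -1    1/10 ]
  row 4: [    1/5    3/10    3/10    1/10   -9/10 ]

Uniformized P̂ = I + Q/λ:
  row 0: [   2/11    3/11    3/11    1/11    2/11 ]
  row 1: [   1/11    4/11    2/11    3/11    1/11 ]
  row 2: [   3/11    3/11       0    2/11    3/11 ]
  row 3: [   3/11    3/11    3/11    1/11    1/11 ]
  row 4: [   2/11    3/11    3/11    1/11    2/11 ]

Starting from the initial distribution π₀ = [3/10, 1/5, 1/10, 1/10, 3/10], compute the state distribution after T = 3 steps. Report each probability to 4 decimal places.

t=0: π = [0.3000, 0.2000, 0.1000, 0.1000, 0.3000]
t=1: π = [0.1818, 0.2909, 0.2273, 0.1364, 0.1636]
t=2: π = [0.1884, 0.2992, 0.1843, 0.1645, 0.1636]
t=3: π = [0.1863, 0.2999, 0.1953, 0.1621, 0.1564]

π = [0.1863, 0.2999, 0.1953, 0.1621, 0.1564]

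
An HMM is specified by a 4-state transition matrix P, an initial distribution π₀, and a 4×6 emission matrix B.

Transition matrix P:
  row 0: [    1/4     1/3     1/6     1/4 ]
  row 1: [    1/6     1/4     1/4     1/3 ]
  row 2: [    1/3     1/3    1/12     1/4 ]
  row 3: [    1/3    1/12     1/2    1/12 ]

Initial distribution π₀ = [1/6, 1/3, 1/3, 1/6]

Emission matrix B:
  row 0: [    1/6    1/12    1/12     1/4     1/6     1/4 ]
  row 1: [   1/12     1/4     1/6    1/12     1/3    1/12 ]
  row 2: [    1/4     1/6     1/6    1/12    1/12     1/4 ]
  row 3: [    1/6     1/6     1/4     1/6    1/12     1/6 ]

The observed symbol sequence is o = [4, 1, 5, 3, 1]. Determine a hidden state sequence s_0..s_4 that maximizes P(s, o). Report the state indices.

path = [1, 3, 2, 0, 1]

t=0: δ = [2.778e-02, 1.111e-01, 2.778e-02, 1.389e-02]  (obs o_0=4)
t=1: δ = [1.543e-03, 6.944e-03, 4.630e-03, 6.173e-03]  ψ = [1, 1, 1, 1]  (obs o_1=1)
t=2: δ = [5.144e-04, 1.447e-04, 7.716e-04, 3.858e-04]  ψ = [3, 1, 3, 1]  (obs o_2=5)
t=3: δ = [6.430e-05, 2.143e-05, 1.608e-05, 3.215e-05]  ψ = [2, 2, 3, 2]  (obs o_3=3)
t=4: δ = [1.340e-06, 5.358e-06, 2.679e-06, 2.679e-06]  ψ = [0, 0, 3, 0]  (obs o_4=1)
backtrack: best end state = 1; path = [1, 3, 2, 0, 1]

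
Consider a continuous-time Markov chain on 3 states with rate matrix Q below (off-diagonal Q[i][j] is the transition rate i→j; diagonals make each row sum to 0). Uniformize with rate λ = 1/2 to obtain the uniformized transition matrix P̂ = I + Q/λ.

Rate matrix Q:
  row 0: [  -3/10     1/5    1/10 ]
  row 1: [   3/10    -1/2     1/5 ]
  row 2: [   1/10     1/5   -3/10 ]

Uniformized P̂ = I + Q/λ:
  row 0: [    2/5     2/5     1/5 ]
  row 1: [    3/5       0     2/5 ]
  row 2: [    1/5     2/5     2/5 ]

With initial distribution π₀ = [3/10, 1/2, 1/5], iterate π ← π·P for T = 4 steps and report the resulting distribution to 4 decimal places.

t=0: π = [0.3000, 0.5000, 0.2000]
t=1: π = [0.4600, 0.2000, 0.3400]
t=2: π = [0.3720, 0.3200, 0.3080]
t=3: π = [0.4024, 0.2720, 0.3256]
t=4: π = [0.3893, 0.2912, 0.3195]

π = [0.3893, 0.2912, 0.3195]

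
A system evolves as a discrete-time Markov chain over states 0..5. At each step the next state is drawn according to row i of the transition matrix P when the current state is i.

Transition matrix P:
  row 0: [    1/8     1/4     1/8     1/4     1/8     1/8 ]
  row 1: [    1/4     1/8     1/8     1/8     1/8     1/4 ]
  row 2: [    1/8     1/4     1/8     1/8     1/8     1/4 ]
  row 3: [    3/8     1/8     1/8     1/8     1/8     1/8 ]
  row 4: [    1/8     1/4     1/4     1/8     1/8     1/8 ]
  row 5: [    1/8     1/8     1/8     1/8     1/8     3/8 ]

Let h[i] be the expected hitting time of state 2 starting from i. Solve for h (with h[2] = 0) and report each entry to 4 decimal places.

h = [7.1111, 7.1111, 0.0000, 7.1111, 6.2222, 7.1111]

First-step conditioning: h[2] = 0; for i ≠ 2, h[i] = 1 + Σ_k P[i][k]·h[k].
  h[0] = 1 + 1/8·h[0] + 1/4·h[1] + 1/4·h[3] + 1/8·h[4] + 1/8·h[5]
  h[1] = 1 + 1/4·h[0] + 1/8·h[1] + 1/8·h[3] + 1/8·h[4] + 1/4·h[5]
  h[3] = 1 + 3/8·h[0] + 1/8·h[1] + 1/8·h[3] + 1/8·h[4] + 1/8·h[5]
  h[4] = 1 + 1/8·h[0] + 1/4·h[1] + 1/8·h[3] + 1/8·h[4] + 1/8·h[5]
  h[5] = 1 + 1/8·h[0] + 1/8·h[1] + 1/8·h[3] + 1/8·h[4] + 3/8·h[5]
Solving the 5×5 linear system over states ≠ 2 gives exactly h = [64/9, 64/9, 0, 64/9, 56/9, 64/9] (h[2] = 0 is the target).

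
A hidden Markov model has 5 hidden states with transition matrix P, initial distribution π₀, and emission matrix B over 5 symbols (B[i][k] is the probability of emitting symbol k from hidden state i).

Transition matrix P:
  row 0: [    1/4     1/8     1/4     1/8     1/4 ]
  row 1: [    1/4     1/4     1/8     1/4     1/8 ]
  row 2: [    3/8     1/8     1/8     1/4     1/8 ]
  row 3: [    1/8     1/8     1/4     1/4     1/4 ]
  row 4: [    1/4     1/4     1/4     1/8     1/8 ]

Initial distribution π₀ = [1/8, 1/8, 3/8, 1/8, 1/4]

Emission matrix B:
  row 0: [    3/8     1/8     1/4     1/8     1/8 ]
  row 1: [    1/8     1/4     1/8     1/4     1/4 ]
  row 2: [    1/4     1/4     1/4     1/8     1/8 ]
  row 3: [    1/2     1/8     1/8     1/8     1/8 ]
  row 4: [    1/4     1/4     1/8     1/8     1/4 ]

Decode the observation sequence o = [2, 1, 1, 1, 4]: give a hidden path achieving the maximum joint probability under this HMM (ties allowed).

path = [2, 0, 4, 1, 1]

t=0: δ = [3.125e-02, 1.562e-02, 9.375e-02, 1.562e-02, 3.125e-02]  (obs o_0=2)
t=1: δ = [4.395e-03, 2.930e-03, 2.930e-03, 2.930e-03, 2.930e-03]  ψ = [2, 2, 2, 2, 2]  (obs o_1=1)
t=2: δ = [1.373e-04, 1.831e-04, 2.747e-04, 9.155e-05, 2.747e-04]  ψ = [0, 1, 0, 1, 0]  (obs o_2=1)
t=3: δ = [1.287e-05, 1.717e-05, 1.717e-05, 8.583e-06, 8.583e-06]  ψ = [2, 4, 4, 2, 0]  (obs o_3=1)
t=4: δ = [8.047e-07, 1.073e-06, 4.023e-07, 5.364e-07, 8.047e-07]  ψ = [2, 1, 0, 1, 0]  (obs o_4=4)
backtrack: best end state = 1; path = [2, 0, 4, 1, 1]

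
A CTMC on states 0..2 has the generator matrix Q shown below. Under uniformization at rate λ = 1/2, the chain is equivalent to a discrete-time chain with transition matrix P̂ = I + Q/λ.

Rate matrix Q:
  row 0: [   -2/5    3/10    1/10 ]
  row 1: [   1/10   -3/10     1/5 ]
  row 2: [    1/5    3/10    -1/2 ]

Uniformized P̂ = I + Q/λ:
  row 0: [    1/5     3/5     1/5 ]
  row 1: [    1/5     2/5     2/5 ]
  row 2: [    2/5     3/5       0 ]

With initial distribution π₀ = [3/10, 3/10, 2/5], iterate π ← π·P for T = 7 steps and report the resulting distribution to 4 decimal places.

π = [0.2500, 0.5000, 0.2500]

t=0: π = [0.3000, 0.3000, 0.4000]
t=1: π = [0.2800, 0.5400, 0.1800]
t=2: π = [0.2360, 0.4920, 0.2720]
t=3: π = [0.2544, 0.5016, 0.2440]
t=4: π = [0.2488, 0.4997, 0.2515]
t=5: π = [0.2503, 0.5001, 0.2496]
t=6: π = [0.2499, 0.5000, 0.2501]
t=7: π = [0.2500, 0.5000, 0.2500]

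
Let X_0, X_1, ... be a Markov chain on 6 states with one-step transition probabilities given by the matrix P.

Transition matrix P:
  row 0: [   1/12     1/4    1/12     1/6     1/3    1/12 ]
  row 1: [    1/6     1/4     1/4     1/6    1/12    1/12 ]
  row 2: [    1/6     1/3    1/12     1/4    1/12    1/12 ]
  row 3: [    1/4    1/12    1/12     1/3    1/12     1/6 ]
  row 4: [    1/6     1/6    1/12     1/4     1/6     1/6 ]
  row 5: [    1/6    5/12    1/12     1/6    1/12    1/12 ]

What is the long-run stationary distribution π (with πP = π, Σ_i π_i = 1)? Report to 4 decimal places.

π = [0.1712, 0.2300, 0.1217, 0.2259, 0.1376, 0.1136]

Balance equations π_j = Σ_i π_i·P[i][j]:
  π_0 = 1/12·π_0 + 1/6·π_1 + 1/6·π_2 + 1/4·π_3 + 1/6·π_4 + 1/6·π_5
  π_1 = 1/4·π_0 + 1/4·π_1 + 1/3·π_2 + 1/12·π_3 + 1/6·π_4 + 5/12·π_5
  π_2 = 1/12·π_0 + 1/4·π_1 + 1/12·π_2 + 1/12·π_3 + 1/12·π_4 + 1/12·π_5
  π_3 = 1/6·π_0 + 1/6·π_1 + 1/4·π_2 + 1/3·π_3 + 1/4·π_4 + 1/6·π_5
  π_4 = 1/3·π_0 + 1/12·π_1 + 1/12·π_2 + 1/12·π_3 + 1/6·π_4 + 1/12·π_5
  normalize: π_0 + π_1 + π_2 + π_3 + π_4 + π_5 = 1
Solving the linear system gives exactly π = [10436/60949, 28031/121898, 7415/60949, 13770/60949, 8387/60949, 13851/121898].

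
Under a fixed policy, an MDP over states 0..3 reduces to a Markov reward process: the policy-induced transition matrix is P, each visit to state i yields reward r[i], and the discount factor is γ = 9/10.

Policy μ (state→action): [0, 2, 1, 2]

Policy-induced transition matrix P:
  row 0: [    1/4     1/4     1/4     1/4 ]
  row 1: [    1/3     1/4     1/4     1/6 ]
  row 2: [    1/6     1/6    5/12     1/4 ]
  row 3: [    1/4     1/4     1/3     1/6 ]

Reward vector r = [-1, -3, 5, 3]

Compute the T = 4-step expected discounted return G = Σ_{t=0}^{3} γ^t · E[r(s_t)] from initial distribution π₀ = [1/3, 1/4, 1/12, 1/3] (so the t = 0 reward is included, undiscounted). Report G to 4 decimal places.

t=0: π = [0.3333, 0.2500, 0.0833, 0.3333], E[r] = 0.3333, γ^t·E[r] = 0.333333, running G = 0.333333
t=1: π = [0.2639, 0.2431, 0.2917, 0.2014], E[r] = 1.0694, γ^t·E[r] = 0.962500, running G = 1.295833
t=2: π = [0.2459, 0.2257, 0.3154, 0.2130], E[r] = 1.2928, γ^t·E[r] = 1.047188, running G = 2.343021
t=3: π = [0.2425, 0.2237, 0.3203, 0.2134], E[r] = 1.3282, γ^t·E[r] = 0.968273, running G = 3.311294

G = 3.3113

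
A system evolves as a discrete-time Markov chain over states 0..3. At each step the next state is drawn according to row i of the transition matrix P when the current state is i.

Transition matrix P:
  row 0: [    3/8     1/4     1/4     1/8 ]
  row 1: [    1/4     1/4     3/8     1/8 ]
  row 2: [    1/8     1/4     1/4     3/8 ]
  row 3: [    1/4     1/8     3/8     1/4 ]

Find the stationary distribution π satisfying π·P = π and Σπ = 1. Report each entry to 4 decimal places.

Balance equations π_j = Σ_i π_i·P[i][j]:
  π_0 = 3/8·π_0 + 1/4·π_1 + 1/8·π_2 + 1/4·π_3
  π_1 = 1/4·π_0 + 1/4·π_1 + 1/4·π_2 + 1/8·π_3
  π_2 = 1/4·π_0 + 3/8·π_1 + 1/4·π_2 + 3/8·π_3
  normalize: π_0 + π_1 + π_2 + π_3 = 1
Solving the linear system gives exactly π = [15/62, 48/217, 19/62, 50/217].

π = [0.2419, 0.2212, 0.3065, 0.2304]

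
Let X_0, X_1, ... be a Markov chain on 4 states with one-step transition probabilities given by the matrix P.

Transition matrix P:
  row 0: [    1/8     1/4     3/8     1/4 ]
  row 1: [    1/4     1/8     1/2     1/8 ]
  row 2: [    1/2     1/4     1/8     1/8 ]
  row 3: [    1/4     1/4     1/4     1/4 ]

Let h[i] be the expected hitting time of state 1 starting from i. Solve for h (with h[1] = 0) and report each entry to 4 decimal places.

First-step conditioning: h[1] = 0; for i ≠ 1, h[i] = 1 + Σ_k P[i][k]·h[k].
  h[0] = 1 + 1/8·h[0] + 3/8·h[2] + 1/4·h[3]
  h[2] = 1 + 1/2·h[0] + 1/8·h[2] + 1/8·h[3]
  h[3] = 1 + 1/4·h[0] + 1/4·h[2] + 1/4·h[3]
Solving the 3×3 linear system over states ≠ 1 gives exactly h = [4, 0, 4, 4] (h[1] = 0 is the target).

h = [4.0000, 0.0000, 4.0000, 4.0000]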